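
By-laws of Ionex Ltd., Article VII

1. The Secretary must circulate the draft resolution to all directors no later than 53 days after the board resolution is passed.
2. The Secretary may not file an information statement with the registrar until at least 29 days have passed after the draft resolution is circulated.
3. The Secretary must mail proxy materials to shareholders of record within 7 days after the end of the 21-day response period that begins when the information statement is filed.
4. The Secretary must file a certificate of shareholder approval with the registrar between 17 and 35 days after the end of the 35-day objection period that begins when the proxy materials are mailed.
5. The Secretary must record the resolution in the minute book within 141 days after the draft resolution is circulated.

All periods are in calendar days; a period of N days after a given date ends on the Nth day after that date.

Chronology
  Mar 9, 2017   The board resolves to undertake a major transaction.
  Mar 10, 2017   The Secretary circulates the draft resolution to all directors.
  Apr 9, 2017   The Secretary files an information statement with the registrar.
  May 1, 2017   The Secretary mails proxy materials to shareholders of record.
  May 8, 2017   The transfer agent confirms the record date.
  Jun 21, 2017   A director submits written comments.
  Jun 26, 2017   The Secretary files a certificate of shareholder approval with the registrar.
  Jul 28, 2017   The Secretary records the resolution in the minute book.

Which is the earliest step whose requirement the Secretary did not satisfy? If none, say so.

None — every step was satisfied

(1) due by Mar 9, 2017 + 53 days = May 1, 2017; done Mar 10, 2017 — timely.
(2) permitted from Mar 10, 2017 + 29 days = Apr 8, 2017 onward; done Apr 9, 2017, after the minimum wait.
(3) due by Apr 30, 2017 + 7 days = May 7, 2017; May 1, 2017 is within that limit.
(4) the permitted window runs from Jun 5, 2017 + 17 = Jun 22, 2017 to Jun 5, 2017 + 35 = Jul 10, 2017; Jun 26, 2017 falls inside that range.
(5) due by Mar 10, 2017 + 141 days = Jul 29, 2017; done Jul 28, 2017 — timely.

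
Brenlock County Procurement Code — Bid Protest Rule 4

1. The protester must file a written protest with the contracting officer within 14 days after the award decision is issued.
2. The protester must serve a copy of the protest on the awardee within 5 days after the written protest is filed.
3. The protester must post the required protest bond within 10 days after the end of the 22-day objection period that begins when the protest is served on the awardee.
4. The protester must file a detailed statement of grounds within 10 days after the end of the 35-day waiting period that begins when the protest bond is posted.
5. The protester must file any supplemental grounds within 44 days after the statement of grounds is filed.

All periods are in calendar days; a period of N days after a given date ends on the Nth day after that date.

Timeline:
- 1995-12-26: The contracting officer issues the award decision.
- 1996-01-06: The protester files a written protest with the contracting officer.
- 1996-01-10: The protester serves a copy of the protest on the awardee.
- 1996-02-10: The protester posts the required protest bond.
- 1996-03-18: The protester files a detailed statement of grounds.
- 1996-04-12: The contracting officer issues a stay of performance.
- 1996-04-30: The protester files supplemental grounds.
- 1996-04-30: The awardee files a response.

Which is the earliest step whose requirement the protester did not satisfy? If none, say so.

Step 1 — counting 14 days from 1995-12-26 (when the award decision is issued) gives a deadline of 1996-01-09; done 1996-01-06 — timely.
Step 2 — counting 5 days from 1996-01-06 (when the written protest is filed) gives a deadline of 1996-01-11; completed 1996-01-10, before the deadline.
Step 3 — counting 10 days from 1996-02-01 (end of the 22-day objection period, which began when the protest is served on the awardee on 1996-01-10) gives a deadline of 1996-02-11; completed 1996-02-10, before the deadline.
Step 4 — counting 10 days from 1996-03-16 (end of the 35-day waiting period, which began when the protest bond is posted on 1996-02-10) gives a deadline of 1996-03-26; done 1996-03-18 — timely.
Step 5 — counting 44 days from 1996-03-18 (when the statement of grounds is filed) gives a deadline of 1996-05-01; done 1996-04-30 — timely.

None — every step was satisfied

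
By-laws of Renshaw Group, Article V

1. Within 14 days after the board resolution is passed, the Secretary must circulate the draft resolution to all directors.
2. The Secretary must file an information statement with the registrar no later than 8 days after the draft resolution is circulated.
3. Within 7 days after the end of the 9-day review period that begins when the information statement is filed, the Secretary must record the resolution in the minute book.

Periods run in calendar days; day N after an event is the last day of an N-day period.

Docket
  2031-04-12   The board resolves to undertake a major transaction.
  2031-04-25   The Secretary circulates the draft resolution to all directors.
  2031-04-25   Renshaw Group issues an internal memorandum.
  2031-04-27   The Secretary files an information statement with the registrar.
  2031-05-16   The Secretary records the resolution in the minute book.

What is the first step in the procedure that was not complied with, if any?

Step 3

(1) due by 2031-04-12 + 14 days = 2031-04-26; done 2031-04-25 — timely.
(2) due by 2031-04-25 + 8 days = 2031-05-03; done 2031-04-27 — timely.
(3) due by 2031-05-06 + 7 days = 2031-05-13; not done until 2031-05-16, 3 days after the deadline.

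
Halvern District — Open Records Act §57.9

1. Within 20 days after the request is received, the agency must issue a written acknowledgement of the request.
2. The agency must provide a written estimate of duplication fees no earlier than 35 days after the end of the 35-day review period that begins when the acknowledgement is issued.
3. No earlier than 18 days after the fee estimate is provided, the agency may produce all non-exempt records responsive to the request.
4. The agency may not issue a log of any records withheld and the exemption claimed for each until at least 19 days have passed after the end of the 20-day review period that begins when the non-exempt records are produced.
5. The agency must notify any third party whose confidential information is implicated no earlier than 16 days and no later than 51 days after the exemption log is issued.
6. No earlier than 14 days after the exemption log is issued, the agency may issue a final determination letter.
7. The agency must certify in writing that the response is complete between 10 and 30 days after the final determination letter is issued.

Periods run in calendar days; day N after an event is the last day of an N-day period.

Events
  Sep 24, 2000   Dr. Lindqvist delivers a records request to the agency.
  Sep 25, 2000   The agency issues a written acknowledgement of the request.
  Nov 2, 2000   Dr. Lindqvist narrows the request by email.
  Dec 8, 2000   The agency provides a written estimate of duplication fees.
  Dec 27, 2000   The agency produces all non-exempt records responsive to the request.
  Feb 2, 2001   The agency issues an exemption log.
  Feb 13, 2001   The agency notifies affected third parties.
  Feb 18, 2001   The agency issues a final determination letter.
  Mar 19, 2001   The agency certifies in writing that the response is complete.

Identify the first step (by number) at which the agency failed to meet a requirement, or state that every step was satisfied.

Step 1: 20 days after Sep 24, 2000 (when the request is received) is Oct 14, 2000; completed Sep 25, 2000, before the deadline.
Step 2: the earliest permitted date is 35 days after Oct 30, 2000 (end of the 35-day review period, which began when the acknowledgement is issued on Sep 25, 2000), i.e. Dec 4, 2000; Dec 8, 2000 is on or after that date.
Step 3: the earliest permitted date is 18 days after Dec 8, 2000 (when the fee estimate is provided), i.e. Dec 26, 2000; done Dec 27, 2000, after the minimum wait.
Step 4: the earliest permitted date is 19 days after Jan 16, 2001 (end of the 20-day review period, which began when the non-exempt records are produced on Dec 27, 2000), i.e. Feb 4, 2001; done Feb 2, 2001 — 2 days too early.
The procedure was therefore not followed at step 4.

Step 4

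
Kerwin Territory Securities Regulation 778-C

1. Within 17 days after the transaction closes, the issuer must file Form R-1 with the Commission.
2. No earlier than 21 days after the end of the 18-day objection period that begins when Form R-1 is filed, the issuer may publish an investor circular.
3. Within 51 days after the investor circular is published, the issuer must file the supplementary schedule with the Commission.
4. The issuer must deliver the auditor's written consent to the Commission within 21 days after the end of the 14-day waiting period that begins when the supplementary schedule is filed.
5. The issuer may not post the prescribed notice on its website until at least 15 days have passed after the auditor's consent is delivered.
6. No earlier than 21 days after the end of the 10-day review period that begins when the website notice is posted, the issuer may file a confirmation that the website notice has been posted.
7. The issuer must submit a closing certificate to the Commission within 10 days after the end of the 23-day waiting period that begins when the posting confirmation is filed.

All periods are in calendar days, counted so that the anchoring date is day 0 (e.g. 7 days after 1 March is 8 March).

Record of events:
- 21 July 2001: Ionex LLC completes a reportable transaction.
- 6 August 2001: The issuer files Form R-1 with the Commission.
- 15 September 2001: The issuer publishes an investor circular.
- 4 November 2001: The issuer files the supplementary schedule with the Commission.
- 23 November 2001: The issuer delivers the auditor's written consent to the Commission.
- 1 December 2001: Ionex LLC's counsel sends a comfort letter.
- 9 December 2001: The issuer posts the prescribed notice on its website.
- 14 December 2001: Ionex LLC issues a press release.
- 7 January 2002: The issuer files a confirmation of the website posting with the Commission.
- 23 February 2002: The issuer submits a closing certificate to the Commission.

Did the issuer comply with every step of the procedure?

No

(1) due by 21 July 2001 + 17 days = 7 August 2001; done 6 August 2001 — timely.
(2) permitted from 24 August 2001 + 21 days = 14 September 2001 onward; done 15 September 2001 — permitted.
(3) due by 15 September 2001 + 51 days = 5 November 2001; done 4 November 2001 — timely.
(4) due by 18 November 2001 + 21 days = 9 December 2001; completed 23 November 2001, before the deadline.
(5) permitted from 23 November 2001 + 15 days = 8 December 2001 onward; done 9 December 2001 — permitted.
(6) permitted from 19 December 2001 + 21 days = 9 January 2002 onward; 7 January 2002 is 2 days before the earliest permitted date.
Later steps need not be reached.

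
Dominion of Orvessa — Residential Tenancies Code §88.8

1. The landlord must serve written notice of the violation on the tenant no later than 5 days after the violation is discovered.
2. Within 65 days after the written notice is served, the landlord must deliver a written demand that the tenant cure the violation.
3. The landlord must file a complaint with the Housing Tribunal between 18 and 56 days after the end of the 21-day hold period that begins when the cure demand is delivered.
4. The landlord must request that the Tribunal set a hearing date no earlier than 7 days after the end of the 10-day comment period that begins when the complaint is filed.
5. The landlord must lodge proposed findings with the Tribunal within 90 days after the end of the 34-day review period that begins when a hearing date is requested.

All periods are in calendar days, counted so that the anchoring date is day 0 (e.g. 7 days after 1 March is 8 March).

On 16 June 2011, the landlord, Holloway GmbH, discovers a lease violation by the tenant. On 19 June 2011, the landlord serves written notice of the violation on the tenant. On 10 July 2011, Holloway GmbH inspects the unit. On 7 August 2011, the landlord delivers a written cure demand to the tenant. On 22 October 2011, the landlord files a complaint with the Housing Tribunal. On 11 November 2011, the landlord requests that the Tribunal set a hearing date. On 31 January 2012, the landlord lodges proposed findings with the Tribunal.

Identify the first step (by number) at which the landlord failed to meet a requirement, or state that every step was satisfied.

(1) due by 16 June 2011 + 5 days = 21 June 2011; done 19 June 2011 — timely.
(2) due by 19 June 2011 + 65 days = 23 August 2011; 7 August 2011 is within that limit.
(3) the permitted window runs from 28 August 2011 + 18 = 15 September 2011 to 28 August 2011 + 56 = 23 October 2011; done 22 October 2011, which is between those dates.
(4) permitted from 1 November 2011 + 7 days = 8 November 2011 onward; 11 November 2011 is on or after that date.
(5) due by 15 December 2011 + 90 days = 14 March 2012; done 31 January 2012 — timely.

None — every step was satisfied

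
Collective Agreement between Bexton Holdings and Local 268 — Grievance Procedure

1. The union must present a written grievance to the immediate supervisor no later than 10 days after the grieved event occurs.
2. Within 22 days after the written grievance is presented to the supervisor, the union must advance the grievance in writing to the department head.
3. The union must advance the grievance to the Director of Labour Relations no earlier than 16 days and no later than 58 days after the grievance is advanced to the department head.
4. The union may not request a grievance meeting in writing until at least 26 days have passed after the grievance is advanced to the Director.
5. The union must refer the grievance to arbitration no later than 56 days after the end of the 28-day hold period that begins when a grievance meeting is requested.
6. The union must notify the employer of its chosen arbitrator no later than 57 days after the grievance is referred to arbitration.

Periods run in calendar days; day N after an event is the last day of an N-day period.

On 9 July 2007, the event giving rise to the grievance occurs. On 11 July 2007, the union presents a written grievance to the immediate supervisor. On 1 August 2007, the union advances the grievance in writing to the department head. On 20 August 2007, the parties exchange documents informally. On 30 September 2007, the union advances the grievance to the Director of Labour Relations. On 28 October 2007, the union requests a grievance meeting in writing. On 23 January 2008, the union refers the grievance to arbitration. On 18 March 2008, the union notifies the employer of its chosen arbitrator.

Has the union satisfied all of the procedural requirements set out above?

No

Step 1 — counting 10 days from 9 July 2007 (when the grieved event occurs) gives a deadline of 19 July 2007; 11 July 2007 is within that limit.
Step 2 — counting 22 days from 11 July 2007 (when the written grievance is presented to the supervisor) gives a deadline of 2 August 2007; 1 August 2007 is within that limit.
Step 3 — 16 and 58 days from 1 August 2007 (when the grievance is advanced to the department head) are 17 August 2007 and 28 September 2007 respectively; 30 September 2007 is 2 days past the end of the window.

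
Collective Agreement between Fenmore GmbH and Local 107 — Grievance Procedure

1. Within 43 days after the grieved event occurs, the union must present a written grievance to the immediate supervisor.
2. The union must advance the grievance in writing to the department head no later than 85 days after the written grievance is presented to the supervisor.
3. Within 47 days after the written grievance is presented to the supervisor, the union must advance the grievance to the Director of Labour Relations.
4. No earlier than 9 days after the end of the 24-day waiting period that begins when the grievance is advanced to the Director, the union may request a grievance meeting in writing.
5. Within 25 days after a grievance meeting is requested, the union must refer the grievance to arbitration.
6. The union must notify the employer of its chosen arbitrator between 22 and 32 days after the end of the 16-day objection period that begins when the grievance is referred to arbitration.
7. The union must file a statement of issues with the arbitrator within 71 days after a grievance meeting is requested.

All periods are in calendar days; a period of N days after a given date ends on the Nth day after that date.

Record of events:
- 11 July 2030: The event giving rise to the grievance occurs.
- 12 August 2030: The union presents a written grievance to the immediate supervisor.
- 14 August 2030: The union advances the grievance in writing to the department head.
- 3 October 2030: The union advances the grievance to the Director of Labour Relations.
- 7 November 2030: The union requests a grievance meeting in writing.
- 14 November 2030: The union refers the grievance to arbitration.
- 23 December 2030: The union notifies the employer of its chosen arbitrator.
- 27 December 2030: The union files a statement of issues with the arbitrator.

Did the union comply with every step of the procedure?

No

Step 1: 43 days after 11 July 2030 (when the grieved event occurs) is 23 August 2030; done 12 August 2030 — timely.
Step 2: 85 days after 12 August 2030 (when the written grievance is presented to the supervisor) is 5 November 2030; completed 14 August 2030, before the deadline.
Step 3: 47 days after 12 August 2030 (when the written grievance is presented to the supervisor) is 28 September 2030; not done until 3 October 2030, 5 days after the deadline.
The procedure was therefore not followed at step 3.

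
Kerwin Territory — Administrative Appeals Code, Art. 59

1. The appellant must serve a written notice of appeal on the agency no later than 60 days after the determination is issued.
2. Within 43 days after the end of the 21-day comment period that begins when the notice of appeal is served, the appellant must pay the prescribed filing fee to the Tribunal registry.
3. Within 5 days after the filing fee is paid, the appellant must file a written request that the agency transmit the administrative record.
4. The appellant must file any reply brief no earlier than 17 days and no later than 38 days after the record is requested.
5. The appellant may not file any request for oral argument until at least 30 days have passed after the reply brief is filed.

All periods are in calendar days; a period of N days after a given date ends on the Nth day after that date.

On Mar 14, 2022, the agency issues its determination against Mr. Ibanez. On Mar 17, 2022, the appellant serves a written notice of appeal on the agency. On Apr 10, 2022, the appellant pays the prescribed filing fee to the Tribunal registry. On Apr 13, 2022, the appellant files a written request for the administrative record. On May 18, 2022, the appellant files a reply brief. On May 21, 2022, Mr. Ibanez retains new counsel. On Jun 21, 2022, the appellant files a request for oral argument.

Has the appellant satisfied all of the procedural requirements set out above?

Yes

Step 1 — counting 60 days from Mar 14, 2022 (when the determination is issued) gives a deadline of May 13, 2022; Mar 17, 2022 is within that limit.
Step 2 — counting 43 days from Apr 7, 2022 (end of the 21-day comment period, which began when the notice of appeal is served on Mar 17, 2022) gives a deadline of May 20, 2022; completed Apr 10, 2022, before the deadline.
Step 3 — counting 5 days from Apr 10, 2022 (when the filing fee is paid) gives a deadline of Apr 15, 2022; done Apr 13, 2022 — timely.
Step 4 — 17 and 38 days from Apr 13, 2022 (when the record is requested) are Apr 30, 2022 and May 21, 2022 respectively; done May 18, 2022, which is between those dates.
Step 5 — must wait 30 days from May 18, 2022 (when the reply brief is filed), so not before Jun 17, 2022; done Jun 21, 2022 — permitted.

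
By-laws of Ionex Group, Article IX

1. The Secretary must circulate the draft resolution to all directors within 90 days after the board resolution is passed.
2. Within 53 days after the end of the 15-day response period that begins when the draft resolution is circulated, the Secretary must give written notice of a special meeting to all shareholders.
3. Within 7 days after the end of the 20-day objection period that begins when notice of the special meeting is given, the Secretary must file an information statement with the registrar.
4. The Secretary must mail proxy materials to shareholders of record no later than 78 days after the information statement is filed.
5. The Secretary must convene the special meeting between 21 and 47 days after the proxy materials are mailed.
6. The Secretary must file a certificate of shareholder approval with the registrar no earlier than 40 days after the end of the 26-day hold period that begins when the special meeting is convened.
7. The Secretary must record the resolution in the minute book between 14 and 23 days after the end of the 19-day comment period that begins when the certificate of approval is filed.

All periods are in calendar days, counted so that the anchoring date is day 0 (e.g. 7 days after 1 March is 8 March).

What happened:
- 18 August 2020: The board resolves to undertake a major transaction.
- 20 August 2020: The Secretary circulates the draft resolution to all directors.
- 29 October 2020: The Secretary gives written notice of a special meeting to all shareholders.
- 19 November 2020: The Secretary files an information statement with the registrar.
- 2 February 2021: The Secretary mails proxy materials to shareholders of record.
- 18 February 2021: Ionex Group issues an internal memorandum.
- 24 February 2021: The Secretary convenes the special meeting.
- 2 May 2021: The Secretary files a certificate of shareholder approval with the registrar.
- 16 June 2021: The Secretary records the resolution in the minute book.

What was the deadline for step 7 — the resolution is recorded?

The certificate of approval is filed on 2 May 2021; the 19-day comment period therefore ends 21 May 2021, and step 7 runs from that date. The window is 14–23 days after 21 May 2021; it closes on 13 June 2021.

13 June 2021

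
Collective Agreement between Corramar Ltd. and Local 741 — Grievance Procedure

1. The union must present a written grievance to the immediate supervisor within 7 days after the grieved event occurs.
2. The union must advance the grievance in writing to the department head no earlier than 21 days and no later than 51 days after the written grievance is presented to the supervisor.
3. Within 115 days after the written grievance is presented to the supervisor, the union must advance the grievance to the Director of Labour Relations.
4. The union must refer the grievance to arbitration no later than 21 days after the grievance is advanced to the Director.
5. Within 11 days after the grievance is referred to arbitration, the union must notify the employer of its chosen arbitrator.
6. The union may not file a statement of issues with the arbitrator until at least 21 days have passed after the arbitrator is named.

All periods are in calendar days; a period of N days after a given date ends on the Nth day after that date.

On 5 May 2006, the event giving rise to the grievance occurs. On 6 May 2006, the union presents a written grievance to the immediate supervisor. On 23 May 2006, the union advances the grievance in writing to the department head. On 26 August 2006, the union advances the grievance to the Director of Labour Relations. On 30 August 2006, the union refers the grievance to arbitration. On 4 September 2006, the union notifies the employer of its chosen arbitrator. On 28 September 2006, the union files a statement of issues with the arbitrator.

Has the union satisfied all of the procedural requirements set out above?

Step 1 — counting 7 days from 5 May 2006 (when the grieved event occurs) gives a deadline of 12 May 2006; 6 May 2006 is within that limit.
Step 2 — 21 and 51 days from 6 May 2006 (when the written grievance is presented to the supervisor) are 27 May 2006 and 26 June 2006 respectively; done 23 May 2006 — 4 days before the window opened.
The procedure was therefore not followed at step 2.

No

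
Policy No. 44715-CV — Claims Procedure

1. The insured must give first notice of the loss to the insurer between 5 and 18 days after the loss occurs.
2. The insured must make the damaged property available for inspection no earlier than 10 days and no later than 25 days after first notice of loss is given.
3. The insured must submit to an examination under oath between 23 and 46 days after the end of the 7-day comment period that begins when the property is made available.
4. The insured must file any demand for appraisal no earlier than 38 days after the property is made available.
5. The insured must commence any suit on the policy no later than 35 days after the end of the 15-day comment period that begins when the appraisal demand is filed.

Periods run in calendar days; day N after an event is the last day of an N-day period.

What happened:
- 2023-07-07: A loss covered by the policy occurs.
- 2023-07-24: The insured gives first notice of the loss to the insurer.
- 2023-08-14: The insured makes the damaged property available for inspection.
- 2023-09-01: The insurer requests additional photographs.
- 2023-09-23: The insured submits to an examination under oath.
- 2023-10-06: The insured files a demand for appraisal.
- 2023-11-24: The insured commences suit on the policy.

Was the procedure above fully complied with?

(1) the permitted window runs from 2023-07-07 + 5 = 2023-07-12 to 2023-07-07 + 18 = 2023-07-25; done 2023-07-24, which is between those dates.
(2) the permitted window runs from 2023-07-24 + 10 = 2023-08-03 to 2023-07-24 + 25 = 2023-08-18; done 2023-08-14, which is between those dates.
(3) the permitted window runs from 2023-08-21 + 23 = 2023-09-13 to 2023-08-21 + 46 = 2023-10-06; 2023-09-23 falls inside that range.
(4) permitted from 2023-08-14 + 38 days = 2023-09-21 onward; done 2023-10-06 — permitted.
(5) due by 2023-10-21 + 35 days = 2023-11-25; 2023-11-24 is within that limit.

Yes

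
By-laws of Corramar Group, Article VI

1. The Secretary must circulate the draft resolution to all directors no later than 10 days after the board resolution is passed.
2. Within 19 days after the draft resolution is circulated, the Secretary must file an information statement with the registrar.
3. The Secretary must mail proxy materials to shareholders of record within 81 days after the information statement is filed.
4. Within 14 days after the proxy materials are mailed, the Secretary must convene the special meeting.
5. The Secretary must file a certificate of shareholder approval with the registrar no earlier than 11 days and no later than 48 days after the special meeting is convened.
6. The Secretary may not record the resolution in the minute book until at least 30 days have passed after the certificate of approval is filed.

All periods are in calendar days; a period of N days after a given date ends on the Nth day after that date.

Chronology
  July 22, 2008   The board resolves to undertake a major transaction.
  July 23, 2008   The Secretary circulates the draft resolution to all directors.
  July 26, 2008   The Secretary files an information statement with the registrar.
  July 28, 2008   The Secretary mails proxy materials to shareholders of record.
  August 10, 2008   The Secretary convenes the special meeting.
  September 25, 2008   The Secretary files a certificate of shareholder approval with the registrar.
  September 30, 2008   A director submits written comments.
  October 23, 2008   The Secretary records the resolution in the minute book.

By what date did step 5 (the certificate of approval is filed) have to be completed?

September 27, 2008

Step 5 runs from August 10, 2008, when the special meeting is convened. The window is 11–48 days after August 10, 2008; it closes on September 27, 2008.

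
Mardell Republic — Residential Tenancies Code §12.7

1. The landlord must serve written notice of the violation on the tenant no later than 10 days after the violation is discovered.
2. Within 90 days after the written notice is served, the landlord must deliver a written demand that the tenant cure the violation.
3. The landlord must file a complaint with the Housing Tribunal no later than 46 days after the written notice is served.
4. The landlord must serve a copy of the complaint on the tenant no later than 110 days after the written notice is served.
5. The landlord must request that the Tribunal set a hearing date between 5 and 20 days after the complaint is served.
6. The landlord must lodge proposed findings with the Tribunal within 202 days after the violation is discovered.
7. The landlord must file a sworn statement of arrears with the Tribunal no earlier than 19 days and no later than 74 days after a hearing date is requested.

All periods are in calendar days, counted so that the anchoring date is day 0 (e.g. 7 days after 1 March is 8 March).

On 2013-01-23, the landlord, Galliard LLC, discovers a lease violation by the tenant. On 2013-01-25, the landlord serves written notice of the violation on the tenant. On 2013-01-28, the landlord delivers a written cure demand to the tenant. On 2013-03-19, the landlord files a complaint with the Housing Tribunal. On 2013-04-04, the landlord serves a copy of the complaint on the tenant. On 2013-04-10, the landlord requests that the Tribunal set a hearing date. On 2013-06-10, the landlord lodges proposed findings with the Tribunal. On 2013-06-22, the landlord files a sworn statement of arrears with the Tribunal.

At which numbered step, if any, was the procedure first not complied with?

Step 1: 10 days after 2013-01-23 (when the violation is discovered) is 2013-02-02; done 2013-01-25 — timely.
Step 2: 90 days after 2013-01-25 (when the written notice is served) is 2013-04-25; done 2013-01-28 — timely.
Step 3: 46 days after 2013-01-25 (when the written notice is served) is 2013-03-12; not done until 2013-03-19, 7 days after the deadline.
Later steps need not be reached.

Step 3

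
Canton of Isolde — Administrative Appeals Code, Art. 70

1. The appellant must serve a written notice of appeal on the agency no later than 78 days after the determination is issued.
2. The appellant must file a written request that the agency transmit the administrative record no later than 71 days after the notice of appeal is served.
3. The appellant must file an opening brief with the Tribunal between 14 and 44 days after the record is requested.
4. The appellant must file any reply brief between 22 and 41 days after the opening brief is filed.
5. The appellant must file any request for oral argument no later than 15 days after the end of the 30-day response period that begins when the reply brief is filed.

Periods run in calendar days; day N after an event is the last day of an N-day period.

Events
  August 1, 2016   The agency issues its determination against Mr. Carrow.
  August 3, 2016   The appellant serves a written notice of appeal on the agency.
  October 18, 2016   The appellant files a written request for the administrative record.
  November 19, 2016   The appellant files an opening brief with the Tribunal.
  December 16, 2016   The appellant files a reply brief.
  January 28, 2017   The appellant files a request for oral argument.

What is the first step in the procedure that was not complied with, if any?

Step 1 — counting 78 days from August 1, 2016 (when the determination is issued) gives a deadline of October 18, 2016; completed August 3, 2016, before the deadline.
Step 2 — counting 71 days from August 3, 2016 (when the notice of appeal is served) gives a deadline of October 13, 2016; October 18, 2016 misses that deadline by 5 days.

Step 2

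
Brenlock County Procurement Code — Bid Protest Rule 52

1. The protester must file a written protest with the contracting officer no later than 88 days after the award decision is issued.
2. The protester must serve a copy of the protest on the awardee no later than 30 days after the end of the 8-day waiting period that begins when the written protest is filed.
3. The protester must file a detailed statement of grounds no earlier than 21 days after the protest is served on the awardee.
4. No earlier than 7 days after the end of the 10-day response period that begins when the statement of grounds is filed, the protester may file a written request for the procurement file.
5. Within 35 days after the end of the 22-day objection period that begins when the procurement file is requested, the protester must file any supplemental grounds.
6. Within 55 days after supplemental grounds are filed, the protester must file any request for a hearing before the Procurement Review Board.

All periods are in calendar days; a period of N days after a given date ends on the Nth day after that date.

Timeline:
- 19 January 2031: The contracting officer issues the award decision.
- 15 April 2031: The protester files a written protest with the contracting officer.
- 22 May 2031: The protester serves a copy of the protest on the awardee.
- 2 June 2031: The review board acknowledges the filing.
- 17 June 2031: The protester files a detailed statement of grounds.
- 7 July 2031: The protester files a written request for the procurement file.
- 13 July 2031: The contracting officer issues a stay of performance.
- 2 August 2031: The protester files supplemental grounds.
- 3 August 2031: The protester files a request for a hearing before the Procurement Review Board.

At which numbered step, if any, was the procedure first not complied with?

None — every step was satisfied

Step 1 — counting 88 days from 19 January 2031 (when the award decision is issued) gives a deadline of 17 April 2031; completed 15 April 2031, before the deadline.
Step 2 — counting 30 days from 23 April 2031 (end of the 8-day waiting period, which began when the written protest is filed on 15 April 2031) gives a deadline of 23 May 2031; completed 22 May 2031, before the deadline.
Step 3 — must wait 21 days from 22 May 2031 (when the protest is served on the awardee), so not before 12 June 2031; done 17 June 2031 — permitted.
Step 4 — must wait 7 days from 27 June 2031 (end of the 10-day response period, which began when the statement of grounds is filed on 17 June 2031), so not before 4 July 2031; 7 July 2031 is on or after that date.
Step 5 — counting 35 days from 29 July 2031 (end of the 22-day objection period, which began when the procurement file is requested on 7 July 2031) gives a deadline of 2 September 2031; 2 August 2031 is within that limit.
Step 6 — counting 55 days from 2 August 2031 (when supplemental grounds are filed) gives a deadline of 26 September 2031; 3 August 2031 is within that limit.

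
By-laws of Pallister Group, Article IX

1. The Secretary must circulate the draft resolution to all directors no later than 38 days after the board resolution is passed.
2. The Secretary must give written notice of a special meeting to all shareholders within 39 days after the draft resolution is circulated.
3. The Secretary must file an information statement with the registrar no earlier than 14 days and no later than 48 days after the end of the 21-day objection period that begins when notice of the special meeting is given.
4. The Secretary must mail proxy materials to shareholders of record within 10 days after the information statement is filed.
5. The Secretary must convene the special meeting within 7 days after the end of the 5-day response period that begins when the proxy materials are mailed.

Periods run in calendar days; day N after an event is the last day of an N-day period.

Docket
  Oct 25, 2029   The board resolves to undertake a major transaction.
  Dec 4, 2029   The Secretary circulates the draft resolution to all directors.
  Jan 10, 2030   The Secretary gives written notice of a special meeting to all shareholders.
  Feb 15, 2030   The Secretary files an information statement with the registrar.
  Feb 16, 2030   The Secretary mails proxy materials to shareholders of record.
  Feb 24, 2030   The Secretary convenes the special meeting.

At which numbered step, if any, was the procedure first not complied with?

Step 1: 38 days after Oct 25, 2029 (when the board resolution is passed) is Dec 2, 2029; Dec 4, 2029 misses that deadline by 2 days.

Step 1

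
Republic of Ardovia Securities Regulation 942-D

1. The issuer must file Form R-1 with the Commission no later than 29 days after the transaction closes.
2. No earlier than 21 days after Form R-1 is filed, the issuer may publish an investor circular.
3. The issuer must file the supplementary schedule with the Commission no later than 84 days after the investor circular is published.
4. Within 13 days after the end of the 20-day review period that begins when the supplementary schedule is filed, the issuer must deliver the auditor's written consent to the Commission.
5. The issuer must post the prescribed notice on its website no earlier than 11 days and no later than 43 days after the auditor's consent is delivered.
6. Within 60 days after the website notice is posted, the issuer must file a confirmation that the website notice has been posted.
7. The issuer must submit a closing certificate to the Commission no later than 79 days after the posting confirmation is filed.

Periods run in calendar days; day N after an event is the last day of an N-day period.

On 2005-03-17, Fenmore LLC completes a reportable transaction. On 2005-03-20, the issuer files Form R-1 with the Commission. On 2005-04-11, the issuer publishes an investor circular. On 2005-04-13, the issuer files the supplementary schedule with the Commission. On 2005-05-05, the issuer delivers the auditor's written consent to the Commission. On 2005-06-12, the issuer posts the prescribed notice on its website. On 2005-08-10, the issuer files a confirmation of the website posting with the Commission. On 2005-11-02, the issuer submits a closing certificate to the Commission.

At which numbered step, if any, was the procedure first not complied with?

(1) due by 2005-03-17 + 29 days = 2005-04-15; done 2005-03-20 — timely.
(2) permitted from 2005-03-20 + 21 days = 2005-04-10 onward; done 2005-04-11 — permitted.
(3) due by 2005-04-11 + 84 days = 2005-07-04; completed 2005-04-13, before the deadline.
(4) due by 2005-05-03 + 13 days = 2005-05-16; completed 2005-05-05, before the deadline.
(5) the permitted window runs from 2005-05-05 + 11 = 2005-05-16 to 2005-05-05 + 43 = 2005-06-17; 2005-06-12 falls inside that range.
(6) due by 2005-06-12 + 60 days = 2005-08-11; 2005-08-10 is within that limit.
(7) due by 2005-08-10 + 79 days = 2005-10-28; done 2005-11-02 — 5 days late.
That is the first point of non-compliance.

Step 7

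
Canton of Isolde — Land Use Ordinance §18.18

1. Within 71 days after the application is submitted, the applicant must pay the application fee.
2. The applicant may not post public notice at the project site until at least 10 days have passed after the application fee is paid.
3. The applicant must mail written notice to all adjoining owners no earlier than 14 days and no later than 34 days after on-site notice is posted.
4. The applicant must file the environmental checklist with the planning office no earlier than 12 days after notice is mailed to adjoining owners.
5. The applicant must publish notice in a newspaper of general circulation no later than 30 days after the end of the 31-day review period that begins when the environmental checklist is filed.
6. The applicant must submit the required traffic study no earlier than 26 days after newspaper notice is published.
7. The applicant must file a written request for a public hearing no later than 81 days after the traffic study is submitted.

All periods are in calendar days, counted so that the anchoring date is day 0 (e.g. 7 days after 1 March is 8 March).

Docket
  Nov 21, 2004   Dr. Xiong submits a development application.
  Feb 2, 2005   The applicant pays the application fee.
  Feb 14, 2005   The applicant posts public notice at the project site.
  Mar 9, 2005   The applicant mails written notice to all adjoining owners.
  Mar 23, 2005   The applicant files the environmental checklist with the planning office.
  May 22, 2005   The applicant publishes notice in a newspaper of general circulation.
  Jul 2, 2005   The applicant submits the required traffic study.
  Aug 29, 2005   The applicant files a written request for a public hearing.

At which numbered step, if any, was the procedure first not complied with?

Step 1

(1) due by Nov 21, 2004 + 71 days = Jan 31, 2005; Feb 2, 2005 misses that deadline by 2 days.
That is the first point of non-compliance.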